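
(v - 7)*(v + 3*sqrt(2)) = v^2 - 7*v + 3*sqrt(2)*v - 21*sqrt(2)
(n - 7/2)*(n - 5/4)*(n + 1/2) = n^3 - 17*n^2/4 + 2*n + 35/16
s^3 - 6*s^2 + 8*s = s*(s - 4)*(s - 2)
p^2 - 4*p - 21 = (p - 7)*(p + 3)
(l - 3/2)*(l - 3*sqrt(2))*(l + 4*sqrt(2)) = l^3 - 3*l^2/2 + sqrt(2)*l^2 - 24*l - 3*sqrt(2)*l/2 + 36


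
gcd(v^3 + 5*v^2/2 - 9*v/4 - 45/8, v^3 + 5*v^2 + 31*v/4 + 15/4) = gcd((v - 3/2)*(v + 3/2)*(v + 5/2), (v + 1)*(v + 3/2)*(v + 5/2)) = v^2 + 4*v + 15/4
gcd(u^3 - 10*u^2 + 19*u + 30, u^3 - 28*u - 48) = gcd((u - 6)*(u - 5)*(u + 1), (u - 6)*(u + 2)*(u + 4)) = u - 6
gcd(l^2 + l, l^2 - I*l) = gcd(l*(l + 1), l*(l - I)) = l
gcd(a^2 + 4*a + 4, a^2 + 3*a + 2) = a + 2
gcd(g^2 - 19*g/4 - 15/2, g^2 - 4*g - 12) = g - 6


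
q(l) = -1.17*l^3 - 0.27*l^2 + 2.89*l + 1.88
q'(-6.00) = -120.23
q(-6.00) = 227.54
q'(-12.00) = -496.07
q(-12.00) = 1950.08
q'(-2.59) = -19.26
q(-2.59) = 12.91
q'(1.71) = -8.30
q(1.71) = 0.18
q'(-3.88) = -47.86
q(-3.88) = 54.94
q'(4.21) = -61.59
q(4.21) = -78.04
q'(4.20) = -61.29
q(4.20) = -77.43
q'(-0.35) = 2.65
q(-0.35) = 0.89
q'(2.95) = -29.25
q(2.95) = -21.98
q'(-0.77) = 1.22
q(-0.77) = 0.03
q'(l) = -3.51*l^2 - 0.54*l + 2.89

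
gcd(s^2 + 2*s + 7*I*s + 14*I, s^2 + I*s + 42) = s + 7*I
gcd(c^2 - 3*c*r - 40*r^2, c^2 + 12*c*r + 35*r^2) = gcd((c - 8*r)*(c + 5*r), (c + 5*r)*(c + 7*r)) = c + 5*r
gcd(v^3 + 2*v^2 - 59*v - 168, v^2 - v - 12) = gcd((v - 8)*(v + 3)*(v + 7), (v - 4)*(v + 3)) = v + 3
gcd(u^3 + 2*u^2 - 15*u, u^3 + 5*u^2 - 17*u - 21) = u - 3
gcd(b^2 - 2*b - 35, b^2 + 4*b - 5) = b + 5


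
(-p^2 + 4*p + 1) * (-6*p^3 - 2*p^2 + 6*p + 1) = 6*p^5 - 22*p^4 - 20*p^3 + 21*p^2 + 10*p + 1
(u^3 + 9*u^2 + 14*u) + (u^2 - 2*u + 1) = u^3 + 10*u^2 + 12*u + 1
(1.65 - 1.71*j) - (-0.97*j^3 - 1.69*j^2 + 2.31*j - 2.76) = 0.97*j^3 + 1.69*j^2 - 4.02*j + 4.41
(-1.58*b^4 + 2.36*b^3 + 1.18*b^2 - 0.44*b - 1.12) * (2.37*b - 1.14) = -3.7446*b^5 + 7.3944*b^4 + 0.106200000000001*b^3 - 2.388*b^2 - 2.1528*b + 1.2768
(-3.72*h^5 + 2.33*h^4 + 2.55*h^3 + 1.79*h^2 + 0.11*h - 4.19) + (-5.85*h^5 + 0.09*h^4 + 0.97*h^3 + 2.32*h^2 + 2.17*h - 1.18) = -9.57*h^5 + 2.42*h^4 + 3.52*h^3 + 4.11*h^2 + 2.28*h - 5.37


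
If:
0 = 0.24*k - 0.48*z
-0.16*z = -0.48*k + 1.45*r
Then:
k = 2.0*z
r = 0.551724137931034*z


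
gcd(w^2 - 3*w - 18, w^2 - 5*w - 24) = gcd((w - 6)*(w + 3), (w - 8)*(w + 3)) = w + 3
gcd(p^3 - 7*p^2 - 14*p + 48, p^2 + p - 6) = p^2 + p - 6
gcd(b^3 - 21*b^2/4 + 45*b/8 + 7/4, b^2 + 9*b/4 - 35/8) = 1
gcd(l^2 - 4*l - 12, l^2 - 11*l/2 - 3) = l - 6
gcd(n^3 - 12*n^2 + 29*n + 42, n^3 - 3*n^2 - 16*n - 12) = n^2 - 5*n - 6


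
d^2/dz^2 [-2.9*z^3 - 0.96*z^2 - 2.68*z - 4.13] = -17.4*z - 1.92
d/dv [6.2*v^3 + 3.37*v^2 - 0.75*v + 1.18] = 18.6*v^2 + 6.74*v - 0.75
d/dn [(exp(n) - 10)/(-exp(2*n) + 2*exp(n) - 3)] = (-2*(1 - exp(n))*(exp(n) - 10) - exp(2*n) + 2*exp(n) - 3)*exp(n)/(exp(2*n) - 2*exp(n) + 3)^2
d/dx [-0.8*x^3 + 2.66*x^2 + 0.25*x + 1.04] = -2.4*x^2 + 5.32*x + 0.25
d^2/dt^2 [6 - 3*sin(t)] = 3*sin(t)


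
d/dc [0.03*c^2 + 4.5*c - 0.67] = 0.06*c + 4.5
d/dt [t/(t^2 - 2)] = (-t^2 - 2)/(t^4 - 4*t^2 + 4)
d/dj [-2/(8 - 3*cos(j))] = 6*sin(j)/(3*cos(j) - 8)^2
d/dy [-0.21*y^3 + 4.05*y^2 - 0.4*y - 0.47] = -0.63*y^2 + 8.1*y - 0.4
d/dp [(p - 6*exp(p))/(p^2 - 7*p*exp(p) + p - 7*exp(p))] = ((1 - 6*exp(p))*(p^2 - 7*p*exp(p) + p - 7*exp(p)) + (p - 6*exp(p))*(7*p*exp(p) - 2*p + 14*exp(p) - 1))/(p^2 - 7*p*exp(p) + p - 7*exp(p))^2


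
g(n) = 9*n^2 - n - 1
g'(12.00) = 215.00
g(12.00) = 1283.00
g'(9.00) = 161.00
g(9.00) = 719.00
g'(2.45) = 43.10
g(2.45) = 50.57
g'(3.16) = 55.88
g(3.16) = 85.71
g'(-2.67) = -49.06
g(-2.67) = 65.83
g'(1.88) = 32.84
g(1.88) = 28.93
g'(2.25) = 39.50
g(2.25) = 42.31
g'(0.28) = 4.04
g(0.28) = -0.57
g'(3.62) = 64.16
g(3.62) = 113.32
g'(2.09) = 36.62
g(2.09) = 36.22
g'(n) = 18*n - 1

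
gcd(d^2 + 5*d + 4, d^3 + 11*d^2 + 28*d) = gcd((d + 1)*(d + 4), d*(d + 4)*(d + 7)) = d + 4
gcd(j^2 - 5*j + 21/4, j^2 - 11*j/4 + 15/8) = j - 3/2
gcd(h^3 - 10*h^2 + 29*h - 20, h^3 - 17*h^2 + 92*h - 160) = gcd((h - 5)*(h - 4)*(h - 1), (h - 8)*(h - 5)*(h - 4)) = h^2 - 9*h + 20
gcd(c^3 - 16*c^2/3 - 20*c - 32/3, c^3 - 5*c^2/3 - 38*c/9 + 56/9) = c + 2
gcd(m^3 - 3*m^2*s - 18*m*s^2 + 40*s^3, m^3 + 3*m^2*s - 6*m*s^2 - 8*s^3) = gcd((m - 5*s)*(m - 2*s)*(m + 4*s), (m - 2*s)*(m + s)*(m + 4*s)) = -m^2 - 2*m*s + 8*s^2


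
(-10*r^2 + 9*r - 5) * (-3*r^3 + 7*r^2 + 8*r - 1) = 30*r^5 - 97*r^4 - 2*r^3 + 47*r^2 - 49*r + 5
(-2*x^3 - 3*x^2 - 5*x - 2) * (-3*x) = 6*x^4 + 9*x^3 + 15*x^2 + 6*x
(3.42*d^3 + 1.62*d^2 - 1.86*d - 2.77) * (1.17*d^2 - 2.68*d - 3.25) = 4.0014*d^5 - 7.2702*d^4 - 17.6328*d^3 - 3.5211*d^2 + 13.4686*d + 9.0025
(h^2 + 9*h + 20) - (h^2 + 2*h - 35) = 7*h + 55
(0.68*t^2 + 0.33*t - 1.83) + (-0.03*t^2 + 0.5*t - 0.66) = 0.65*t^2 + 0.83*t - 2.49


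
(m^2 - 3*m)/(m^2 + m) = (m - 3)/(m + 1)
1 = 1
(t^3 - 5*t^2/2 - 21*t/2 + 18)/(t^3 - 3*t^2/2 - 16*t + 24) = (t + 3)/(t + 4)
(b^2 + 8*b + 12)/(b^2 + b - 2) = (b + 6)/(b - 1)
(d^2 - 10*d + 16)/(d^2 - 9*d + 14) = (d - 8)/(d - 7)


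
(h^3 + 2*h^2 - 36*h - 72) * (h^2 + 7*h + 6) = h^5 + 9*h^4 - 16*h^3 - 312*h^2 - 720*h - 432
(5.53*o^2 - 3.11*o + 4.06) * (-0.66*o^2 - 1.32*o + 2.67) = -3.6498*o^4 - 5.247*o^3 + 16.1907*o^2 - 13.6629*o + 10.8402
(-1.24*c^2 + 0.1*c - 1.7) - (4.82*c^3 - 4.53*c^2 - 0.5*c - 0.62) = -4.82*c^3 + 3.29*c^2 + 0.6*c - 1.08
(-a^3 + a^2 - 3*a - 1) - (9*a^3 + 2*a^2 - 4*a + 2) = -10*a^3 - a^2 + a - 3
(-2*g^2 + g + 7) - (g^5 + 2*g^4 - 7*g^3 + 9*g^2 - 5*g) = -g^5 - 2*g^4 + 7*g^3 - 11*g^2 + 6*g + 7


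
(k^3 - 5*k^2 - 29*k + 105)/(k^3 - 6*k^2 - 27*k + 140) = (k - 3)/(k - 4)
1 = 1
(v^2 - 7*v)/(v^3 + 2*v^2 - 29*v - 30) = v*(v - 7)/(v^3 + 2*v^2 - 29*v - 30)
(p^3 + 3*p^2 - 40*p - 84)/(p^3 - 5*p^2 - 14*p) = (p^2 + p - 42)/(p*(p - 7))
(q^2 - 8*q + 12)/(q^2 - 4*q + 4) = (q - 6)/(q - 2)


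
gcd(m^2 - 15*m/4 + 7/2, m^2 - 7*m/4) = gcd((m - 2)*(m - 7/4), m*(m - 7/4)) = m - 7/4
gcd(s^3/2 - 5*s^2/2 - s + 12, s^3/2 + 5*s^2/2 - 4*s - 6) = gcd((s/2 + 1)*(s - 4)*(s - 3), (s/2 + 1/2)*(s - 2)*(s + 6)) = 1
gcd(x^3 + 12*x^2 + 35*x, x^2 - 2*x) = x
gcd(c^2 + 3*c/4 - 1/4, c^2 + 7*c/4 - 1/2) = c - 1/4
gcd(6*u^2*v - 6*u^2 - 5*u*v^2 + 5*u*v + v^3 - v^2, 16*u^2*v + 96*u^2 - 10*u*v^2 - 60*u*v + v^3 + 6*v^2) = 2*u - v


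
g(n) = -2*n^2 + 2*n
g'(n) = 2 - 4*n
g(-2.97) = -23.58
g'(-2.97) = 13.88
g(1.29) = -0.75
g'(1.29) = -3.16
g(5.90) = -57.82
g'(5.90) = -21.60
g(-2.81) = -21.41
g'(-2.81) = 13.24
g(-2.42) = -16.55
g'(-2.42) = 11.68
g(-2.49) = -17.38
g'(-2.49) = 11.96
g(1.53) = -1.62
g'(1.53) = -4.12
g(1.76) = -2.68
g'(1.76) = -5.04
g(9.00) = -144.00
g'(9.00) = -34.00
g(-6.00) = -84.00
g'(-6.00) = 26.00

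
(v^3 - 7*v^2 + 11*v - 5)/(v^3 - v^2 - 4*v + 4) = (v^2 - 6*v + 5)/(v^2 - 4)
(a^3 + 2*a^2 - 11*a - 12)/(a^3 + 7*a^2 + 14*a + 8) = (a - 3)/(a + 2)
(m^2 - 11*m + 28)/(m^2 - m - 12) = (m - 7)/(m + 3)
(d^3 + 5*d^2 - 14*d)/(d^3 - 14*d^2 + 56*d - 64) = d*(d + 7)/(d^2 - 12*d + 32)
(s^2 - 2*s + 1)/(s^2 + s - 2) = (s - 1)/(s + 2)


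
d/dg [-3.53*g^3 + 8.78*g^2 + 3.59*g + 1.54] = -10.59*g^2 + 17.56*g + 3.59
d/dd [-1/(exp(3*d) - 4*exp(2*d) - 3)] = (3*exp(d) - 8)*exp(2*d)/(-exp(3*d) + 4*exp(2*d) + 3)^2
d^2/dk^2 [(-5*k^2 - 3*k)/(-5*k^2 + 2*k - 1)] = 2*(125*k^3 - 75*k^2 - 45*k + 11)/(125*k^6 - 150*k^5 + 135*k^4 - 68*k^3 + 27*k^2 - 6*k + 1)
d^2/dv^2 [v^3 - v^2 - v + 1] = 6*v - 2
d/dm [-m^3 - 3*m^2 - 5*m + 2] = -3*m^2 - 6*m - 5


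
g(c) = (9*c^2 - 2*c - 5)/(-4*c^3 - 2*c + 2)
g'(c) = (18*c - 2)/(-4*c^3 - 2*c + 2) + (12*c^2 + 2)*(9*c^2 - 2*c - 5)/(-4*c^3 - 2*c + 2)^2 = ((1 - 9*c)*(2*c^3 + c - 1) - (6*c^2 + 1)*(-9*c^2 + 2*c + 5)/2)/(2*c^3 + c - 1)^2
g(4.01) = -0.50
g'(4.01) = 0.10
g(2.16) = -0.77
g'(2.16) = 0.18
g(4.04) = -0.50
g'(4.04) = 0.10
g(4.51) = -0.45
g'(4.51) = 0.09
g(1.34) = -0.82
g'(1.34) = -0.27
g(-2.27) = 0.86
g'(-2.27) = 0.23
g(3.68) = -0.54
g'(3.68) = 0.12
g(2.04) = -0.79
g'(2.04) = 0.17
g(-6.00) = 0.38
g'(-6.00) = 0.06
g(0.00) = -2.50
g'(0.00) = -3.50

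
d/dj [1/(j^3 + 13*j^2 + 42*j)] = (-3*j^2 - 26*j - 42)/(j^2*(j^2 + 13*j + 42)^2)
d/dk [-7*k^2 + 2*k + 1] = 2 - 14*k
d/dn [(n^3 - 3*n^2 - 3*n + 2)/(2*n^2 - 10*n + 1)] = (2*n^4 - 20*n^3 + 39*n^2 - 14*n + 17)/(4*n^4 - 40*n^3 + 104*n^2 - 20*n + 1)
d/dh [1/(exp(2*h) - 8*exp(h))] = 2*(4 - exp(h))*exp(-h)/(exp(h) - 8)^2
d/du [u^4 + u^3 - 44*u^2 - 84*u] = 4*u^3 + 3*u^2 - 88*u - 84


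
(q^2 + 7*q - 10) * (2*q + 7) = 2*q^3 + 21*q^2 + 29*q - 70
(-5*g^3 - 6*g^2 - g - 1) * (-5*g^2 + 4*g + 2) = 25*g^5 + 10*g^4 - 29*g^3 - 11*g^2 - 6*g - 2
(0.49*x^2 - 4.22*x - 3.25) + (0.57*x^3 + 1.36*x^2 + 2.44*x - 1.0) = 0.57*x^3 + 1.85*x^2 - 1.78*x - 4.25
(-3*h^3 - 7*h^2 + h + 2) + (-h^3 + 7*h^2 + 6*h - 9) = -4*h^3 + 7*h - 7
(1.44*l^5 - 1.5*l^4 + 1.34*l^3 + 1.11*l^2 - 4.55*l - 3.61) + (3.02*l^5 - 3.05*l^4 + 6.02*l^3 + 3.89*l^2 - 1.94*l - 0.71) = 4.46*l^5 - 4.55*l^4 + 7.36*l^3 + 5.0*l^2 - 6.49*l - 4.32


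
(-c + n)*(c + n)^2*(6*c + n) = -6*c^4 - 7*c^3*n + 5*c^2*n^2 + 7*c*n^3 + n^4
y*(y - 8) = y^2 - 8*y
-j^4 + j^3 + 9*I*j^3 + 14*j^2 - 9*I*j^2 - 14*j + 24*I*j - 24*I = (j - 6*I)*(j - 4*I)*(-I*j + 1)*(-I*j + I)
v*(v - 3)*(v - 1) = v^3 - 4*v^2 + 3*v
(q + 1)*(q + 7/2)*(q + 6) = q^3 + 21*q^2/2 + 61*q/2 + 21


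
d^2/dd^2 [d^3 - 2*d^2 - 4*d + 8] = 6*d - 4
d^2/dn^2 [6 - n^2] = -2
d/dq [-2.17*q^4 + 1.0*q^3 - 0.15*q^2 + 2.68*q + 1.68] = -8.68*q^3 + 3.0*q^2 - 0.3*q + 2.68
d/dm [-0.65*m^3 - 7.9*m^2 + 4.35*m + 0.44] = -1.95*m^2 - 15.8*m + 4.35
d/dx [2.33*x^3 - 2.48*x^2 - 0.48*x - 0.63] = 6.99*x^2 - 4.96*x - 0.48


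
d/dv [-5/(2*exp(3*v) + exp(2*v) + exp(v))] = 5*(6*exp(2*v) + 2*exp(v) + 1)*exp(-v)/(2*exp(2*v) + exp(v) + 1)^2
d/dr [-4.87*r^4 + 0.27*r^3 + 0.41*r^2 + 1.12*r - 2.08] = -19.48*r^3 + 0.81*r^2 + 0.82*r + 1.12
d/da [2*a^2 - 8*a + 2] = 4*a - 8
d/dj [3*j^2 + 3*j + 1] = 6*j + 3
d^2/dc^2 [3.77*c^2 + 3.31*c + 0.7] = 7.54000000000000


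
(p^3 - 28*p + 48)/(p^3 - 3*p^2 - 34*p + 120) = (p - 2)/(p - 5)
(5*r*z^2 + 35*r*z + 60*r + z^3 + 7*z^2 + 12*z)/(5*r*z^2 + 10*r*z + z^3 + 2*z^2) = (z^2 + 7*z + 12)/(z*(z + 2))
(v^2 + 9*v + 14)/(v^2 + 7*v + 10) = (v + 7)/(v + 5)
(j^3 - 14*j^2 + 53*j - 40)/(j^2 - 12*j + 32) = (j^2 - 6*j + 5)/(j - 4)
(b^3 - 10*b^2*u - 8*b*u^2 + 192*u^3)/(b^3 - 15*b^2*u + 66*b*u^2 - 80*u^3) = (b^2 - 2*b*u - 24*u^2)/(b^2 - 7*b*u + 10*u^2)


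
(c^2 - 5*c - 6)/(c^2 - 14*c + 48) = (c + 1)/(c - 8)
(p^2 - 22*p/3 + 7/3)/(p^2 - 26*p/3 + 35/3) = (3*p - 1)/(3*p - 5)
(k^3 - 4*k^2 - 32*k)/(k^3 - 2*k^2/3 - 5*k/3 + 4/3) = 3*k*(k^2 - 4*k - 32)/(3*k^3 - 2*k^2 - 5*k + 4)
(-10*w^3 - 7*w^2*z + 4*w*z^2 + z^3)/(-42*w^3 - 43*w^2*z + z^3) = (-10*w^2 + 3*w*z + z^2)/(-42*w^2 - w*z + z^2)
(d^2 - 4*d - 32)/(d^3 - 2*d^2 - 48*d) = (d + 4)/(d*(d + 6))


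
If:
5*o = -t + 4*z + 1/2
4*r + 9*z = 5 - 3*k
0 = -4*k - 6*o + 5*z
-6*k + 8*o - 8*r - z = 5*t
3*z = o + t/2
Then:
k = -22/25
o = 53/150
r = 127/50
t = -179/75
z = -7/25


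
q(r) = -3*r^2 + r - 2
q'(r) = 1 - 6*r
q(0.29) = -1.96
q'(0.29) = -0.74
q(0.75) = -2.94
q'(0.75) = -3.50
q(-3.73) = -47.47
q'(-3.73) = 23.38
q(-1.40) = -9.28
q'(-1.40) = 9.40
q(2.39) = -16.75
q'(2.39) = -13.34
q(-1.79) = -13.40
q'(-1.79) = 11.74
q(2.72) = -21.48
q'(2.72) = -15.32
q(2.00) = -12.00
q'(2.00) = -11.00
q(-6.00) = -116.00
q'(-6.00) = 37.00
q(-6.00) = -116.00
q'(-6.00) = 37.00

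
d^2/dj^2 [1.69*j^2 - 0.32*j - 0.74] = 3.38000000000000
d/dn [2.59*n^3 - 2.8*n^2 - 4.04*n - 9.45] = 7.77*n^2 - 5.6*n - 4.04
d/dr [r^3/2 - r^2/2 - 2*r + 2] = 3*r^2/2 - r - 2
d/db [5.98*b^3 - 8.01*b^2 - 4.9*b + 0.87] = 17.94*b^2 - 16.02*b - 4.9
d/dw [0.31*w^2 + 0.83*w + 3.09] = 0.62*w + 0.83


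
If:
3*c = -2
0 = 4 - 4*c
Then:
No Solution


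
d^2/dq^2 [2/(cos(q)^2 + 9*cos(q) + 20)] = 2*(-4*sin(q)^4 + 3*sin(q)^2 + 855*cos(q)/4 - 27*cos(3*q)/4 + 123)/((cos(q) + 4)^3*(cos(q) + 5)^3)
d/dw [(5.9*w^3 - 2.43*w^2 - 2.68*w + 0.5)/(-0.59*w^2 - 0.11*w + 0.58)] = (-3.481*w^4 - 1.298*w^3 + 8.9521*w^2 - 2.2288*w - 1.4994)/(0.3481*w^4 + 0.1298*w^3 - 0.6723*w^2 - 0.1276*w + 0.3364)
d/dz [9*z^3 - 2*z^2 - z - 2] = 27*z^2 - 4*z - 1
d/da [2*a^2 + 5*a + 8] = 4*a + 5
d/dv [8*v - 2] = 8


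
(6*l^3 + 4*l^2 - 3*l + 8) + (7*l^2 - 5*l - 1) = 6*l^3 + 11*l^2 - 8*l + 7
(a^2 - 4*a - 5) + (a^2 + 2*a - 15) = 2*a^2 - 2*a - 20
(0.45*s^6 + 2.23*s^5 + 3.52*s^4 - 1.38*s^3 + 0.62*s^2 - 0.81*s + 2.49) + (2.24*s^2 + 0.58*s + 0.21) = 0.45*s^6 + 2.23*s^5 + 3.52*s^4 - 1.38*s^3 + 2.86*s^2 - 0.23*s + 2.7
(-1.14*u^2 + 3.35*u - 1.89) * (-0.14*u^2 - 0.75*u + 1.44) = 0.1596*u^4 + 0.386*u^3 - 3.8895*u^2 + 6.2415*u - 2.7216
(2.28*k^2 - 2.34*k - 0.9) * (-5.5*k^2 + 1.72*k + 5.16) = -12.54*k^4 + 16.7916*k^3 + 12.69*k^2 - 13.6224*k - 4.644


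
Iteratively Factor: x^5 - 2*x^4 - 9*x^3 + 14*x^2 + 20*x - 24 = (x - 3)*(x^4 + x^3 - 6*x^2 - 4*x + 8) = (x - 3)*(x + 2)*(x^3 - x^2 - 4*x + 4) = (x - 3)*(x + 2)^2*(x^2 - 3*x + 2) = (x - 3)*(x - 1)*(x + 2)^2*(x - 2)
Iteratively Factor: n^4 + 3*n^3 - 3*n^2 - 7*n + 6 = (n + 2)*(n^3 + n^2 - 5*n + 3) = (n - 1)*(n + 2)*(n^2 + 2*n - 3) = (n - 1)*(n + 2)*(n + 3)*(n - 1)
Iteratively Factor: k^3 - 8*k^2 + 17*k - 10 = (k - 2)*(k^2 - 6*k + 5) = (k - 5)*(k - 2)*(k - 1)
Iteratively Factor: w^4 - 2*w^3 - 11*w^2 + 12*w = (w + 3)*(w^3 - 5*w^2 + 4*w) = (w - 4)*(w + 3)*(w^2 - w) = (w - 4)*(w - 1)*(w + 3)*(w)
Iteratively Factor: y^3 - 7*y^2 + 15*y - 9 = (y - 3)*(y^2 - 4*y + 3) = (y - 3)^2*(y - 1)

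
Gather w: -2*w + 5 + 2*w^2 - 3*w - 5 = 2*w^2 - 5*w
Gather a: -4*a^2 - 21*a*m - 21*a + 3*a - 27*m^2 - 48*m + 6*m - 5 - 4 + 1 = -4*a^2 + a*(-21*m - 18) - 27*m^2 - 42*m - 8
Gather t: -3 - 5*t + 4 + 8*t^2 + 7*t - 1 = 8*t^2 + 2*t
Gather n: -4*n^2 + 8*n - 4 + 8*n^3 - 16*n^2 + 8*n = 8*n^3 - 20*n^2 + 16*n - 4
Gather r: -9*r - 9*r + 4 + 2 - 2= 4 - 18*r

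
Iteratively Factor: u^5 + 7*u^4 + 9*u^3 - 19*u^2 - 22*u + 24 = (u + 3)*(u^4 + 4*u^3 - 3*u^2 - 10*u + 8) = (u - 1)*(u + 3)*(u^3 + 5*u^2 + 2*u - 8) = (u - 1)*(u + 3)*(u + 4)*(u^2 + u - 2) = (u - 1)^2*(u + 3)*(u + 4)*(u + 2)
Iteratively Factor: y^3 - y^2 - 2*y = (y - 2)*(y^2 + y) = y*(y - 2)*(y + 1)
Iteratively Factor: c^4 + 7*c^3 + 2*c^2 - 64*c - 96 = (c + 4)*(c^3 + 3*c^2 - 10*c - 24) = (c + 2)*(c + 4)*(c^2 + c - 12) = (c - 3)*(c + 2)*(c + 4)*(c + 4)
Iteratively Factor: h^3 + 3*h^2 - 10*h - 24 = (h + 4)*(h^2 - h - 6) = (h - 3)*(h + 4)*(h + 2)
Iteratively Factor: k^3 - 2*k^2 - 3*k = (k - 3)*(k^2 + k) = (k - 3)*(k + 1)*(k)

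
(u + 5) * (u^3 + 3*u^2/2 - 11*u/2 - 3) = u^4 + 13*u^3/2 + 2*u^2 - 61*u/2 - 15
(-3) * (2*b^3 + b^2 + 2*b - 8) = -6*b^3 - 3*b^2 - 6*b + 24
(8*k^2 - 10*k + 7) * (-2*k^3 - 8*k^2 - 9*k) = -16*k^5 - 44*k^4 - 6*k^3 + 34*k^2 - 63*k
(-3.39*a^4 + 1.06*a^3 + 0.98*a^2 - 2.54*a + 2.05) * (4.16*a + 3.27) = -14.1024*a^5 - 6.6757*a^4 + 7.543*a^3 - 7.3618*a^2 + 0.222199999999999*a + 6.7035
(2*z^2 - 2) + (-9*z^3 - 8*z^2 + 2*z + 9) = -9*z^3 - 6*z^2 + 2*z + 7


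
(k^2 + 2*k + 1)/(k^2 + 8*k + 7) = (k + 1)/(k + 7)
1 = 1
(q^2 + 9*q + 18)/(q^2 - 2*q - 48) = (q + 3)/(q - 8)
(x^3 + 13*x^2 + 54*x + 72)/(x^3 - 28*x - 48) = (x^2 + 9*x + 18)/(x^2 - 4*x - 12)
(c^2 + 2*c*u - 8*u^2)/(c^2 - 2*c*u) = (c + 4*u)/c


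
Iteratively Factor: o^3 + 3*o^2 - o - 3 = (o + 1)*(o^2 + 2*o - 3) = (o - 1)*(o + 1)*(o + 3)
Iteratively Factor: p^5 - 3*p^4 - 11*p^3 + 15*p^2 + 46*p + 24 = (p - 4)*(p^4 + p^3 - 7*p^2 - 13*p - 6) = (p - 4)*(p + 1)*(p^3 - 7*p - 6) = (p - 4)*(p + 1)*(p + 2)*(p^2 - 2*p - 3) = (p - 4)*(p - 3)*(p + 1)*(p + 2)*(p + 1)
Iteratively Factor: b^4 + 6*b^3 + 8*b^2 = (b + 4)*(b^3 + 2*b^2) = b*(b + 4)*(b^2 + 2*b) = b*(b + 2)*(b + 4)*(b)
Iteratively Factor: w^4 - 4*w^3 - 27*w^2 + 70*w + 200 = (w - 5)*(w^3 + w^2 - 22*w - 40) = (w - 5)^2*(w^2 + 6*w + 8) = (w - 5)^2*(w + 2)*(w + 4)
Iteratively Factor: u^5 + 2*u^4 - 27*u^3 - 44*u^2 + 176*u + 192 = (u - 3)*(u^4 + 5*u^3 - 12*u^2 - 80*u - 64) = (u - 3)*(u + 4)*(u^3 + u^2 - 16*u - 16) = (u - 4)*(u - 3)*(u + 4)*(u^2 + 5*u + 4) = (u - 4)*(u - 3)*(u + 1)*(u + 4)*(u + 4)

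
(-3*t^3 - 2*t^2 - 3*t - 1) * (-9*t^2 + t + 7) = 27*t^5 + 15*t^4 + 4*t^3 - 8*t^2 - 22*t - 7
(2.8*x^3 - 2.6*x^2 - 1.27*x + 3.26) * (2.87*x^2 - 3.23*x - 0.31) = 8.036*x^5 - 16.506*x^4 + 3.8851*x^3 + 14.2643*x^2 - 10.1361*x - 1.0106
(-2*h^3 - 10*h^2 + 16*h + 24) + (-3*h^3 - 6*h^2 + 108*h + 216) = -5*h^3 - 16*h^2 + 124*h + 240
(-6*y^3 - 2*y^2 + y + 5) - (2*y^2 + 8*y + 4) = -6*y^3 - 4*y^2 - 7*y + 1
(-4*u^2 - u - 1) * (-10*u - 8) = 40*u^3 + 42*u^2 + 18*u + 8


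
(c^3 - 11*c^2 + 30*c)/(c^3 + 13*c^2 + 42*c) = (c^2 - 11*c + 30)/(c^2 + 13*c + 42)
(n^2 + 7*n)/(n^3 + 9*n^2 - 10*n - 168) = n/(n^2 + 2*n - 24)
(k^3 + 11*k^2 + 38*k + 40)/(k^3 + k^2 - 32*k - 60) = (k + 4)/(k - 6)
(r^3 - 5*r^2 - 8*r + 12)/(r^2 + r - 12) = (r^3 - 5*r^2 - 8*r + 12)/(r^2 + r - 12)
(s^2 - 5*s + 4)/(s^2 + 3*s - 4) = (s - 4)/(s + 4)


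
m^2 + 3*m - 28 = (m - 4)*(m + 7)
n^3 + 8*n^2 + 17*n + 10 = (n + 1)*(n + 2)*(n + 5)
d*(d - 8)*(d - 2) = d^3 - 10*d^2 + 16*d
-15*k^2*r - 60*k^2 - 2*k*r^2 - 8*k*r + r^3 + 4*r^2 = (-5*k + r)*(3*k + r)*(r + 4)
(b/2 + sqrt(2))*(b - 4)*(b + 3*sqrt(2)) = b^3/2 - 2*b^2 + 5*sqrt(2)*b^2/2 - 10*sqrt(2)*b + 6*b - 24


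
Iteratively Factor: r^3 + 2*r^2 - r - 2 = (r + 2)*(r^2 - 1) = (r - 1)*(r + 2)*(r + 1)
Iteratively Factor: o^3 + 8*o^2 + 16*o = (o + 4)*(o^2 + 4*o) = (o + 4)^2*(o)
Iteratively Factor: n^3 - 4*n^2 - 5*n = (n)*(n^2 - 4*n - 5) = n*(n - 5)*(n + 1)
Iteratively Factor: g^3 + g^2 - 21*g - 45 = (g + 3)*(g^2 - 2*g - 15) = (g + 3)^2*(g - 5)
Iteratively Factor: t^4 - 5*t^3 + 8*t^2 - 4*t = (t)*(t^3 - 5*t^2 + 8*t - 4) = t*(t - 2)*(t^2 - 3*t + 2) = t*(t - 2)^2*(t - 1)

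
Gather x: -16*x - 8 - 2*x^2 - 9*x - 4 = -2*x^2 - 25*x - 12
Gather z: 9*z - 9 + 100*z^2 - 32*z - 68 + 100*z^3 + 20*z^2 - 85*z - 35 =100*z^3 + 120*z^2 - 108*z - 112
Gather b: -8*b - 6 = -8*b - 6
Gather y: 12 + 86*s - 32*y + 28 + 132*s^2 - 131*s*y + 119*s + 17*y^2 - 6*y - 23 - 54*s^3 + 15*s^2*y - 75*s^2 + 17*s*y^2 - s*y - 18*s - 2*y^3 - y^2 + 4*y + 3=-54*s^3 + 57*s^2 + 187*s - 2*y^3 + y^2*(17*s + 16) + y*(15*s^2 - 132*s - 34) + 20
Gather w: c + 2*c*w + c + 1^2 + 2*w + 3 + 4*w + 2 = 2*c + w*(2*c + 6) + 6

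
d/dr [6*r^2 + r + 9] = 12*r + 1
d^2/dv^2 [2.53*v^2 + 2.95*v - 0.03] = 5.06000000000000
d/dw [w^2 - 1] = 2*w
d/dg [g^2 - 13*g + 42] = 2*g - 13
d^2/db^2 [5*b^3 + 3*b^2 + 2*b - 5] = 30*b + 6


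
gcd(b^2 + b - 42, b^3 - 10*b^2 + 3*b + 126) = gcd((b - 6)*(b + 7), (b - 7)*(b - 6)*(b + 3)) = b - 6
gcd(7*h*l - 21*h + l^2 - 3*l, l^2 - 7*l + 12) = l - 3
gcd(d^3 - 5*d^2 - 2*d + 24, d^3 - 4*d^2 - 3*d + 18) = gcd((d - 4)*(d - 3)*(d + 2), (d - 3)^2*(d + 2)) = d^2 - d - 6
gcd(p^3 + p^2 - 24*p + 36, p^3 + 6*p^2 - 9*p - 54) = p^2 + 3*p - 18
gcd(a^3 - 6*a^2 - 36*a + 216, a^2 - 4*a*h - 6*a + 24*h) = a - 6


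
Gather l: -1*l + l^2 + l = l^2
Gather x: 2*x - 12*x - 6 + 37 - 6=25 - 10*x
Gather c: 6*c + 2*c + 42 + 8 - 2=8*c + 48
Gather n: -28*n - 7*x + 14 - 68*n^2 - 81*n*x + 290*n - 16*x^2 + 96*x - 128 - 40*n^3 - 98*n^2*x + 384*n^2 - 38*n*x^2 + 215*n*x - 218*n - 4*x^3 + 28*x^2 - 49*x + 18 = -40*n^3 + n^2*(316 - 98*x) + n*(-38*x^2 + 134*x + 44) - 4*x^3 + 12*x^2 + 40*x - 96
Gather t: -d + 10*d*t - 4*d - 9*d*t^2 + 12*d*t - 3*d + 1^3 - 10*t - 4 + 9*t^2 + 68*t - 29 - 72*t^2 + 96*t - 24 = -8*d + t^2*(-9*d - 63) + t*(22*d + 154) - 56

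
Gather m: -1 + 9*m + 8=9*m + 7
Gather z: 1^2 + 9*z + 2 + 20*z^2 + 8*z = 20*z^2 + 17*z + 3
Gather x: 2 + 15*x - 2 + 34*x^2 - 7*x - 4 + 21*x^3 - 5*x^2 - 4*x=21*x^3 + 29*x^2 + 4*x - 4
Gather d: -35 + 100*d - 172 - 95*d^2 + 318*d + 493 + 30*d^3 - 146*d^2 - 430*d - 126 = 30*d^3 - 241*d^2 - 12*d + 160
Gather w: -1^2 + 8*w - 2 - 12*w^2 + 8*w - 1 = -12*w^2 + 16*w - 4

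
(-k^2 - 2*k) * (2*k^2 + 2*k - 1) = -2*k^4 - 6*k^3 - 3*k^2 + 2*k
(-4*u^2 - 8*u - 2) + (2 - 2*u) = -4*u^2 - 10*u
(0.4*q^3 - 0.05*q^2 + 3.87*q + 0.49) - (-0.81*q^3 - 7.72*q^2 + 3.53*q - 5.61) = 1.21*q^3 + 7.67*q^2 + 0.34*q + 6.1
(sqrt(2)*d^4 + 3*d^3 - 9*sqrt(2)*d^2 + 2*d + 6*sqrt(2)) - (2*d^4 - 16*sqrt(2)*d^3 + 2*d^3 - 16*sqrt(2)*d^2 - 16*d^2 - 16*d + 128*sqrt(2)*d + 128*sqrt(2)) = -2*d^4 + sqrt(2)*d^4 + d^3 + 16*sqrt(2)*d^3 + 7*sqrt(2)*d^2 + 16*d^2 - 128*sqrt(2)*d + 18*d - 122*sqrt(2)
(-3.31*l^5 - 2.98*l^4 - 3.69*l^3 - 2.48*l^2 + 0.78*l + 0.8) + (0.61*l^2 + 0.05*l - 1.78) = -3.31*l^5 - 2.98*l^4 - 3.69*l^3 - 1.87*l^2 + 0.83*l - 0.98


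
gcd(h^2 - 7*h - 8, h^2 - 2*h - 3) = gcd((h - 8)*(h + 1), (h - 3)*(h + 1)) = h + 1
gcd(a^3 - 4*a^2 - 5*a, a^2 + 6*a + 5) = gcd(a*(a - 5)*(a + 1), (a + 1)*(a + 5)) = a + 1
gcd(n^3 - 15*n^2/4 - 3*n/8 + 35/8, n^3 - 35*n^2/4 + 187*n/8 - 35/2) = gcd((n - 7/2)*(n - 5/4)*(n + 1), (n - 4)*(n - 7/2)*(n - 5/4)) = n^2 - 19*n/4 + 35/8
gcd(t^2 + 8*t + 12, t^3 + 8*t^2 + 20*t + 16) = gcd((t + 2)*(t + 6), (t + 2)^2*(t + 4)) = t + 2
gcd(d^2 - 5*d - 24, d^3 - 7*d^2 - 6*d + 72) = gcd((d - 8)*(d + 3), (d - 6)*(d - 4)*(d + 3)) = d + 3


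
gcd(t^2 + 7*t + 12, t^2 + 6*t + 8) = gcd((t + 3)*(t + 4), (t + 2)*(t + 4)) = t + 4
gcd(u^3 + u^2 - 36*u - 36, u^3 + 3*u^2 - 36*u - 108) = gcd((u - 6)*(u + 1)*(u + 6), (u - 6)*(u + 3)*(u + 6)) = u^2 - 36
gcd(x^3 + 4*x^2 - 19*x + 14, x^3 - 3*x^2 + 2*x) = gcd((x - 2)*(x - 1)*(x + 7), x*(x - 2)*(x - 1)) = x^2 - 3*x + 2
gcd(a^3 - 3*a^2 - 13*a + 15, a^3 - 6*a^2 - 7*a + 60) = a^2 - 2*a - 15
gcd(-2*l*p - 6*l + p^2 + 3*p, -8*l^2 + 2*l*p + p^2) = -2*l + p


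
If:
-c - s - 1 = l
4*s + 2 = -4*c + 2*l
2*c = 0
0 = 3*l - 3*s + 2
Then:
No Solution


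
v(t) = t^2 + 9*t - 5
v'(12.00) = 33.00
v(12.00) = 247.00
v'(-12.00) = -15.00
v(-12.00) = 31.00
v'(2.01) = 13.02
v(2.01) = 17.13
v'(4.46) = 17.92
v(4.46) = 55.03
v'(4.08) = 17.16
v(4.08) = 48.37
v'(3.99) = 16.98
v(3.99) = 46.83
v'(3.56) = 16.12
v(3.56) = 39.71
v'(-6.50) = -4.00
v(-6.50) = -21.25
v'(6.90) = 22.80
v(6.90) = 104.71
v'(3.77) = 16.54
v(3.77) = 43.14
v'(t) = 2*t + 9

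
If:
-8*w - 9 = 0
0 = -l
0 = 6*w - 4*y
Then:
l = 0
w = -9/8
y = -27/16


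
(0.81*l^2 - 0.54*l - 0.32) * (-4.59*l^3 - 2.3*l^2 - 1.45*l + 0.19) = -3.7179*l^5 + 0.6156*l^4 + 1.5363*l^3 + 1.6729*l^2 + 0.3614*l - 0.0608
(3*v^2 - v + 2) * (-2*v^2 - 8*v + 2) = -6*v^4 - 22*v^3 + 10*v^2 - 18*v + 4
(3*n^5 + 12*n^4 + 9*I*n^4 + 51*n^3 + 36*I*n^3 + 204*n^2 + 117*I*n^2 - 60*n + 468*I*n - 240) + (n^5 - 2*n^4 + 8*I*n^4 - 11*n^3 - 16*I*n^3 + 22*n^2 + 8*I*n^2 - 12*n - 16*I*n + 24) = 4*n^5 + 10*n^4 + 17*I*n^4 + 40*n^3 + 20*I*n^3 + 226*n^2 + 125*I*n^2 - 72*n + 452*I*n - 216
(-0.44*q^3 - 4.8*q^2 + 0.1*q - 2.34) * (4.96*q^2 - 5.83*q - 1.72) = -2.1824*q^5 - 21.2428*q^4 + 29.2368*q^3 - 3.9334*q^2 + 13.4702*q + 4.0248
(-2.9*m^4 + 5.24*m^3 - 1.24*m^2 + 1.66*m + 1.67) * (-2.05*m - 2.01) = 5.945*m^5 - 4.913*m^4 - 7.9904*m^3 - 0.9106*m^2 - 6.7601*m - 3.3567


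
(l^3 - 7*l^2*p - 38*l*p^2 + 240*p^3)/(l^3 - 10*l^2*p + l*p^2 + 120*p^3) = (l + 6*p)/(l + 3*p)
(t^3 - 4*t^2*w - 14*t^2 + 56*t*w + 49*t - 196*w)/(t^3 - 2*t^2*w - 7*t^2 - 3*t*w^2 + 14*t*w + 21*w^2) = (t^2 - 4*t*w - 7*t + 28*w)/(t^2 - 2*t*w - 3*w^2)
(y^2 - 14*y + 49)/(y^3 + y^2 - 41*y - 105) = (y - 7)/(y^2 + 8*y + 15)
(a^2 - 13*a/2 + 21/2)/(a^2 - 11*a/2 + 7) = (a - 3)/(a - 2)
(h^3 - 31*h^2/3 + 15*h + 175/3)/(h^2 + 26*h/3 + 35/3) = (h^2 - 12*h + 35)/(h + 7)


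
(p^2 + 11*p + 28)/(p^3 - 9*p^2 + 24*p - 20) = (p^2 + 11*p + 28)/(p^3 - 9*p^2 + 24*p - 20)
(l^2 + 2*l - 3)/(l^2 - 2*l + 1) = (l + 3)/(l - 1)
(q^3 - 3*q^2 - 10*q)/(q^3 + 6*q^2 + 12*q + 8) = q*(q - 5)/(q^2 + 4*q + 4)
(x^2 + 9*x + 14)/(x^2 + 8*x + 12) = (x + 7)/(x + 6)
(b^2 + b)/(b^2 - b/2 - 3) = 2*b*(b + 1)/(2*b^2 - b - 6)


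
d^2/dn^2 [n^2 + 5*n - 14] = 2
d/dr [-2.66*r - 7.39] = -2.66000000000000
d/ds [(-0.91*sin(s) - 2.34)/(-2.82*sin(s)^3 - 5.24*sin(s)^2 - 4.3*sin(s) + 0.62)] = (-28.3725*sin(s) + 1.2831*sin(3*s) + 12.2824*cos(2*s) - 22.9086)*cos(s)/(2.82*sin(s)^3 + 5.24*sin(s)^2 + 4.3*sin(s) - 0.62)^2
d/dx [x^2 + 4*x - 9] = 2*x + 4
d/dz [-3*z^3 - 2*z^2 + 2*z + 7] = -9*z^2 - 4*z + 2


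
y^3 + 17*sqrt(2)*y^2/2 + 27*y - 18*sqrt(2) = (y - sqrt(2)/2)*(y + 3*sqrt(2))*(y + 6*sqrt(2))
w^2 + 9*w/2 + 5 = (w + 2)*(w + 5/2)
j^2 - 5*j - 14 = (j - 7)*(j + 2)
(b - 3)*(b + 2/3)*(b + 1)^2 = b^4 - b^3/3 - 17*b^2/3 - 19*b/3 - 2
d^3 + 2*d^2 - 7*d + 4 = (d - 1)^2*(d + 4)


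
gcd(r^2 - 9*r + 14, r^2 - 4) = r - 2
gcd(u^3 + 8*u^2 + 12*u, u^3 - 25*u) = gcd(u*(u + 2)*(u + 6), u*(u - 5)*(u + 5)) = u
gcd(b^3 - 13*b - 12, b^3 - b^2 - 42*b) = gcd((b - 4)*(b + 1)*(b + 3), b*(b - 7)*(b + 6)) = 1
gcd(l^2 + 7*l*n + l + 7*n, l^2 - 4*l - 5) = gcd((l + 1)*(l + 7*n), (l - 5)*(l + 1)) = l + 1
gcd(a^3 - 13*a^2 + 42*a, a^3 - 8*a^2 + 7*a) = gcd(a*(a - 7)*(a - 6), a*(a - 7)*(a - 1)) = a^2 - 7*a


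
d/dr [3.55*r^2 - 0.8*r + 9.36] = 7.1*r - 0.8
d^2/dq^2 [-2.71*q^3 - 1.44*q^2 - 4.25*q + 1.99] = -16.26*q - 2.88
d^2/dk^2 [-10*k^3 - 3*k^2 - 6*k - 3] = -60*k - 6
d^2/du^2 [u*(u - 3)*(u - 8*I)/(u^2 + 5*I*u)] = 26*(-5 + 3*I)/(u^3 + 15*I*u^2 - 75*u - 125*I)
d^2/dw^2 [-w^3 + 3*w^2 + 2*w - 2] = 6 - 6*w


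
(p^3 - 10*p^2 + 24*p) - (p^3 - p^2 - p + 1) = -9*p^2 + 25*p - 1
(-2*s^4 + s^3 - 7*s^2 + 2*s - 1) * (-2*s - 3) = 4*s^5 + 4*s^4 + 11*s^3 + 17*s^2 - 4*s + 3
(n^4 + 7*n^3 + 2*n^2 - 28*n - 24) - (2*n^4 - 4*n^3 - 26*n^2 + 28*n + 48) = -n^4 + 11*n^3 + 28*n^2 - 56*n - 72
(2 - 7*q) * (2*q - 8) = -14*q^2 + 60*q - 16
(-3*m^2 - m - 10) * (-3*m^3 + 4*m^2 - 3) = 9*m^5 - 9*m^4 + 26*m^3 - 31*m^2 + 3*m + 30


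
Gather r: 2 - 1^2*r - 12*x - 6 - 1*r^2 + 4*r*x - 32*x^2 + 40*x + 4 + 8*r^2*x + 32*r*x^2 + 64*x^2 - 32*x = r^2*(8*x - 1) + r*(32*x^2 + 4*x - 1) + 32*x^2 - 4*x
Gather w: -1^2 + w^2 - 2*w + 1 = w^2 - 2*w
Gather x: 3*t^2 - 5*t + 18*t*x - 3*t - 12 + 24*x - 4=3*t^2 - 8*t + x*(18*t + 24) - 16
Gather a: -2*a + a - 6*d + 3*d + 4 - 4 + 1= -a - 3*d + 1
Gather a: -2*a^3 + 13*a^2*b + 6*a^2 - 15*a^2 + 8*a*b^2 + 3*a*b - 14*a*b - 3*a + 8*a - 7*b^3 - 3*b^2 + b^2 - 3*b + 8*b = -2*a^3 + a^2*(13*b - 9) + a*(8*b^2 - 11*b + 5) - 7*b^3 - 2*b^2 + 5*b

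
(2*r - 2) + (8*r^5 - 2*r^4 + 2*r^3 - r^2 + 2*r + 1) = 8*r^5 - 2*r^4 + 2*r^3 - r^2 + 4*r - 1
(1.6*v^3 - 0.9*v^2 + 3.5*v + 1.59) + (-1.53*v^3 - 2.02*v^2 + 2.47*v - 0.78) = 0.0700000000000001*v^3 - 2.92*v^2 + 5.97*v + 0.81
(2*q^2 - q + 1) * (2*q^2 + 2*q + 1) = 4*q^4 + 2*q^3 + 2*q^2 + q + 1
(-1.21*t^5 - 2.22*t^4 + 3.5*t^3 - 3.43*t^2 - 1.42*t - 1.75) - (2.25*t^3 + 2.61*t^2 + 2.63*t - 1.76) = -1.21*t^5 - 2.22*t^4 + 1.25*t^3 - 6.04*t^2 - 4.05*t + 0.01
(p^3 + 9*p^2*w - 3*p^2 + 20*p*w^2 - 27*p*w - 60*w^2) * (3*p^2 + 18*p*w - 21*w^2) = 3*p^5 + 45*p^4*w - 9*p^4 + 201*p^3*w^2 - 135*p^3*w + 171*p^2*w^3 - 603*p^2*w^2 - 420*p*w^4 - 513*p*w^3 + 1260*w^4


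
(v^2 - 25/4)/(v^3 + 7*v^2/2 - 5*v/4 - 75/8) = 2*(2*v - 5)/(4*v^2 + 4*v - 15)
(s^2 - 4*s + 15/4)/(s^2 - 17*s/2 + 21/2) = (s - 5/2)/(s - 7)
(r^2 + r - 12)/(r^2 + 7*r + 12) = (r - 3)/(r + 3)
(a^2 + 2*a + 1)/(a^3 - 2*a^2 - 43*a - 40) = (a + 1)/(a^2 - 3*a - 40)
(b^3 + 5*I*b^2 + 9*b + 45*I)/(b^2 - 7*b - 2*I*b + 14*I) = (b^3 + 5*I*b^2 + 9*b + 45*I)/(b^2 - 7*b - 2*I*b + 14*I)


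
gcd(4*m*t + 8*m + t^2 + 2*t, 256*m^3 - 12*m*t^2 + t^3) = 4*m + t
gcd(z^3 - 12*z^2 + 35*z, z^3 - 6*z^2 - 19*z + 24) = 1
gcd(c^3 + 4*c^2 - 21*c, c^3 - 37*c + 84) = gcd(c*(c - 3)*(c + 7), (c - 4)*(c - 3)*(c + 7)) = c^2 + 4*c - 21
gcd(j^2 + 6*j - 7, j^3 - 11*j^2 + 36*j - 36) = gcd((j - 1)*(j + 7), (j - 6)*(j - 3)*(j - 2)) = 1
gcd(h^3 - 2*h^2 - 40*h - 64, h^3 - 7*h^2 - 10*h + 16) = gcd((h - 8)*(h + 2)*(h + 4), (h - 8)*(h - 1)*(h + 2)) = h^2 - 6*h - 16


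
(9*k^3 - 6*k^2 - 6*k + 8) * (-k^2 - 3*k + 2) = -9*k^5 - 21*k^4 + 42*k^3 - 2*k^2 - 36*k + 16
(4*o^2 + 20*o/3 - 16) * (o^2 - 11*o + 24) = 4*o^4 - 112*o^3/3 + 20*o^2/3 + 336*o - 384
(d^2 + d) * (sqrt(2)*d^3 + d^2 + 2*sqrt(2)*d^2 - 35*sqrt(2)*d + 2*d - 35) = sqrt(2)*d^5 + d^4 + 3*sqrt(2)*d^4 - 33*sqrt(2)*d^3 + 3*d^3 - 35*sqrt(2)*d^2 - 33*d^2 - 35*d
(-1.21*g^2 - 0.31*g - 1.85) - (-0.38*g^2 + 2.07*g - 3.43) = -0.83*g^2 - 2.38*g + 1.58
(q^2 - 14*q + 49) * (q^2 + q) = q^4 - 13*q^3 + 35*q^2 + 49*q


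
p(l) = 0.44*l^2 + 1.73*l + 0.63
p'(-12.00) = -8.83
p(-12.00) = 43.23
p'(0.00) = 1.73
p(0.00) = 0.63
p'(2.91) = 4.29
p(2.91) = 9.39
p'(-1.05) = 0.81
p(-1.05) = -0.70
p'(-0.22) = 1.54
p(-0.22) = 0.27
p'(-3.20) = -1.09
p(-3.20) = -0.40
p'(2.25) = 3.71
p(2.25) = 6.75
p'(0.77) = 2.41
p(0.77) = 2.22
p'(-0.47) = 1.32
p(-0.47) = -0.09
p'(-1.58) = 0.34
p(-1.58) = -1.00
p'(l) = 0.88*l + 1.73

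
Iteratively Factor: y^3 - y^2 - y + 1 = (y - 1)*(y^2 - 1) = (y - 1)*(y + 1)*(y - 1)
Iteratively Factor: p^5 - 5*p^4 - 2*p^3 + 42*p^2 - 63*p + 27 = (p + 3)*(p^4 - 8*p^3 + 22*p^2 - 24*p + 9) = (p - 3)*(p + 3)*(p^3 - 5*p^2 + 7*p - 3) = (p - 3)*(p - 1)*(p + 3)*(p^2 - 4*p + 3) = (p - 3)^2*(p - 1)*(p + 3)*(p - 1)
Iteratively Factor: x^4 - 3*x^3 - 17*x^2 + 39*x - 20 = (x - 1)*(x^3 - 2*x^2 - 19*x + 20) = (x - 5)*(x - 1)*(x^2 + 3*x - 4) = (x - 5)*(x - 1)*(x + 4)*(x - 1)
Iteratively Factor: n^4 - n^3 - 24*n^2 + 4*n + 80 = (n - 2)*(n^3 + n^2 - 22*n - 40) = (n - 2)*(n + 4)*(n^2 - 3*n - 10) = (n - 2)*(n + 2)*(n + 4)*(n - 5)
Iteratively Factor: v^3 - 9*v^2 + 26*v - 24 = (v - 4)*(v^2 - 5*v + 6) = (v - 4)*(v - 2)*(v - 3)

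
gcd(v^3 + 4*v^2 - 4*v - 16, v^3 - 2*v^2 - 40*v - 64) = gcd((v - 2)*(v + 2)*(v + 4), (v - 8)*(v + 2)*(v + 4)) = v^2 + 6*v + 8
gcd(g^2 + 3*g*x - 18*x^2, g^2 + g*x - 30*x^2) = g + 6*x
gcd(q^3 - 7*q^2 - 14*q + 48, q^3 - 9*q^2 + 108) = q + 3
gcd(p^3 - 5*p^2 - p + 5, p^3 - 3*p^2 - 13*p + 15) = p^2 - 6*p + 5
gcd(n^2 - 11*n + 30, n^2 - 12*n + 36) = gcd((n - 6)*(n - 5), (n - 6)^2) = n - 6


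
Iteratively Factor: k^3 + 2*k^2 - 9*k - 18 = (k + 3)*(k^2 - k - 6) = (k - 3)*(k + 3)*(k + 2)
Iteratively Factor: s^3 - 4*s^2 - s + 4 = (s - 4)*(s^2 - 1) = (s - 4)*(s + 1)*(s - 1)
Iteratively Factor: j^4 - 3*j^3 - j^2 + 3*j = (j + 1)*(j^3 - 4*j^2 + 3*j) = (j - 3)*(j + 1)*(j^2 - j) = (j - 3)*(j - 1)*(j + 1)*(j)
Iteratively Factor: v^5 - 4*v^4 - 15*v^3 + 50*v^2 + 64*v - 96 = (v + 2)*(v^4 - 6*v^3 - 3*v^2 + 56*v - 48) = (v - 4)*(v + 2)*(v^3 - 2*v^2 - 11*v + 12) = (v - 4)^2*(v + 2)*(v^2 + 2*v - 3) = (v - 4)^2*(v + 2)*(v + 3)*(v - 1)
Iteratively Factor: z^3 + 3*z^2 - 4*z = (z)*(z^2 + 3*z - 4) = z*(z + 4)*(z - 1)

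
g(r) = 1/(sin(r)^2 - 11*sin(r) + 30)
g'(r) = (-2*sin(r)*cos(r) + 11*cos(r))/(sin(r)^2 - 11*sin(r) + 30)^2 = (11 - 2*sin(r))*cos(r)/(sin(r)^2 - 11*sin(r) + 30)^2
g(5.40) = 0.03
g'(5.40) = 0.01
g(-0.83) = 0.03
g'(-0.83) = 0.01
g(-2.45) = 0.03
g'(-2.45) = -0.01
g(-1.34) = 0.02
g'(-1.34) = 0.00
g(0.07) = 0.03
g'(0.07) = 0.01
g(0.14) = 0.04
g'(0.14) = 0.01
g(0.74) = 0.04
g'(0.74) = 0.01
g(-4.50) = 0.05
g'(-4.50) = -0.00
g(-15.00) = 0.03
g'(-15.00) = -0.00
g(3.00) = 0.04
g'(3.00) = -0.01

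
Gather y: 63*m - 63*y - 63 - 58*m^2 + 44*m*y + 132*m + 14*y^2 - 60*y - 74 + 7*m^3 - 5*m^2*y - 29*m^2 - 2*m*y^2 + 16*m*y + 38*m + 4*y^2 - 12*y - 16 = 7*m^3 - 87*m^2 + 233*m + y^2*(18 - 2*m) + y*(-5*m^2 + 60*m - 135) - 153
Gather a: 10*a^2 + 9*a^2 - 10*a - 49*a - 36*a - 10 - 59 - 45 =19*a^2 - 95*a - 114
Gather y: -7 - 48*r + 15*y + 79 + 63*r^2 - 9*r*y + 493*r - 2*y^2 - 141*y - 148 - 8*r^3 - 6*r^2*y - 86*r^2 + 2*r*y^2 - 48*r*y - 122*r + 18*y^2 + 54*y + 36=-8*r^3 - 23*r^2 + 323*r + y^2*(2*r + 16) + y*(-6*r^2 - 57*r - 72) - 40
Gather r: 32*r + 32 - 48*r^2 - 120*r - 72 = -48*r^2 - 88*r - 40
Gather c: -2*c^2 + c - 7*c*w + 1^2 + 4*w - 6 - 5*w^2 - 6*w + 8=-2*c^2 + c*(1 - 7*w) - 5*w^2 - 2*w + 3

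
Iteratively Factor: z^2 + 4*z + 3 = (z + 3)*(z + 1)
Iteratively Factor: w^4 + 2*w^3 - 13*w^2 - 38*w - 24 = (w + 1)*(w^3 + w^2 - 14*w - 24) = (w + 1)*(w + 2)*(w^2 - w - 12) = (w - 4)*(w + 1)*(w + 2)*(w + 3)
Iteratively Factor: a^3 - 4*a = (a)*(a^2 - 4) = a*(a + 2)*(a - 2)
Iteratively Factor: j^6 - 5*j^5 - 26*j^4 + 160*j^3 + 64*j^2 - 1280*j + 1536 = (j - 4)*(j^5 - j^4 - 30*j^3 + 40*j^2 + 224*j - 384) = (j - 4)*(j - 2)*(j^4 + j^3 - 28*j^2 - 16*j + 192) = (j - 4)*(j - 2)*(j + 4)*(j^3 - 3*j^2 - 16*j + 48) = (j - 4)*(j - 2)*(j + 4)^2*(j^2 - 7*j + 12) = (j - 4)^2*(j - 2)*(j + 4)^2*(j - 3)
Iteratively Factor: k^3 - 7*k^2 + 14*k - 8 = (k - 2)*(k^2 - 5*k + 4) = (k - 4)*(k - 2)*(k - 1)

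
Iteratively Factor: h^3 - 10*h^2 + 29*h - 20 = (h - 4)*(h^2 - 6*h + 5) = (h - 4)*(h - 1)*(h - 5)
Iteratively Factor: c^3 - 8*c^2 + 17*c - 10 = (c - 1)*(c^2 - 7*c + 10) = (c - 2)*(c - 1)*(c - 5)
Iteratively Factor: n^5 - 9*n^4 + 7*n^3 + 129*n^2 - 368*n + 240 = (n - 5)*(n^4 - 4*n^3 - 13*n^2 + 64*n - 48) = (n - 5)*(n - 4)*(n^3 - 13*n + 12) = (n - 5)*(n - 4)*(n - 3)*(n^2 + 3*n - 4) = (n - 5)*(n - 4)*(n - 3)*(n - 1)*(n + 4)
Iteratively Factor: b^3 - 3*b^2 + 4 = (b - 2)*(b^2 - b - 2) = (b - 2)^2*(b + 1)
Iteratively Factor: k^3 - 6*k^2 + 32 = (k - 4)*(k^2 - 2*k - 8) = (k - 4)^2*(k + 2)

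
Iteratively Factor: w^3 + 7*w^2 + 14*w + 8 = (w + 1)*(w^2 + 6*w + 8) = (w + 1)*(w + 4)*(w + 2)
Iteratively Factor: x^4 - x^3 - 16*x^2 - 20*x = (x + 2)*(x^3 - 3*x^2 - 10*x) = x*(x + 2)*(x^2 - 3*x - 10) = x*(x - 5)*(x + 2)*(x + 2)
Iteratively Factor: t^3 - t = (t - 1)*(t^2 + t) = t*(t - 1)*(t + 1)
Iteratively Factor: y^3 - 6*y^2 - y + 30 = (y - 5)*(y^2 - y - 6) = (y - 5)*(y + 2)*(y - 3)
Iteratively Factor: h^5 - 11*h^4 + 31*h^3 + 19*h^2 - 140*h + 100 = (h - 1)*(h^4 - 10*h^3 + 21*h^2 + 40*h - 100) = (h - 1)*(h + 2)*(h^3 - 12*h^2 + 45*h - 50) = (h - 5)*(h - 1)*(h + 2)*(h^2 - 7*h + 10) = (h - 5)^2*(h - 1)*(h + 2)*(h - 2)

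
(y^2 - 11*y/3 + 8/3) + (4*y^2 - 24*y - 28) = 5*y^2 - 83*y/3 - 76/3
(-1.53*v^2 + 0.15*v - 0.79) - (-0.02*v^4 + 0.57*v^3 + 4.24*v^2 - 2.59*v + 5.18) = 0.02*v^4 - 0.57*v^3 - 5.77*v^2 + 2.74*v - 5.97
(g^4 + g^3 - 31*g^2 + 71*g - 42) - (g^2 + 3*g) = g^4 + g^3 - 32*g^2 + 68*g - 42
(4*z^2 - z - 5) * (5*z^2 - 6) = 20*z^4 - 5*z^3 - 49*z^2 + 6*z + 30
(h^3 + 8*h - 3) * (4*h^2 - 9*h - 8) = 4*h^5 - 9*h^4 + 24*h^3 - 84*h^2 - 37*h + 24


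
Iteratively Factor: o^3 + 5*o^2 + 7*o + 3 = (o + 1)*(o^2 + 4*o + 3) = (o + 1)^2*(o + 3)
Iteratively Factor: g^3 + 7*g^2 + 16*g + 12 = (g + 3)*(g^2 + 4*g + 4) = (g + 2)*(g + 3)*(g + 2)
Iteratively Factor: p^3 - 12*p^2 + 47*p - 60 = (p - 4)*(p^2 - 8*p + 15) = (p - 4)*(p - 3)*(p - 5)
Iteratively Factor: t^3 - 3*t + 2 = (t - 1)*(t^2 + t - 2) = (t - 1)*(t + 2)*(t - 1)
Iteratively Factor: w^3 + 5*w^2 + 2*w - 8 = (w - 1)*(w^2 + 6*w + 8) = (w - 1)*(w + 4)*(w + 2)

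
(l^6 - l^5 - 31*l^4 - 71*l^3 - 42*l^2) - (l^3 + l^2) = l^6 - l^5 - 31*l^4 - 72*l^3 - 43*l^2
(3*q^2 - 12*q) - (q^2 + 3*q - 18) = 2*q^2 - 15*q + 18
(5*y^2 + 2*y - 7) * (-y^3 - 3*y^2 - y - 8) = -5*y^5 - 17*y^4 - 4*y^3 - 21*y^2 - 9*y + 56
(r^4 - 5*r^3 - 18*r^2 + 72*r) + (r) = r^4 - 5*r^3 - 18*r^2 + 73*r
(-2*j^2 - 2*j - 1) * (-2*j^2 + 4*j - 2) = 4*j^4 - 4*j^3 - 2*j^2 + 2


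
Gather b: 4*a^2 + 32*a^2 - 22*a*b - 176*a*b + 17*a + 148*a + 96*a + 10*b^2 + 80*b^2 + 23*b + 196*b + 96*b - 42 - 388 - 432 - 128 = 36*a^2 + 261*a + 90*b^2 + b*(315 - 198*a) - 990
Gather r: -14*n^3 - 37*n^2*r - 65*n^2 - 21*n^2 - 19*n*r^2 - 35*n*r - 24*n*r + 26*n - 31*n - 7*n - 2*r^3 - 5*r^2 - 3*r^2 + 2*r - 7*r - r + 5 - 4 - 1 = -14*n^3 - 86*n^2 - 12*n - 2*r^3 + r^2*(-19*n - 8) + r*(-37*n^2 - 59*n - 6)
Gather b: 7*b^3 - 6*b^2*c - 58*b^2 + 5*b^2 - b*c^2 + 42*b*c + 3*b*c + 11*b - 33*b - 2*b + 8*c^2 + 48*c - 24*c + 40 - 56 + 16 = 7*b^3 + b^2*(-6*c - 53) + b*(-c^2 + 45*c - 24) + 8*c^2 + 24*c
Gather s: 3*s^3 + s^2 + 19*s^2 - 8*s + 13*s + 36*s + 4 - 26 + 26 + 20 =3*s^3 + 20*s^2 + 41*s + 24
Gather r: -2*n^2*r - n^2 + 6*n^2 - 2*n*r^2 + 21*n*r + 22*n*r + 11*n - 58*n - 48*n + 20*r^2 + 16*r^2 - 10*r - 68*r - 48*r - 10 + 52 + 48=5*n^2 - 95*n + r^2*(36 - 2*n) + r*(-2*n^2 + 43*n - 126) + 90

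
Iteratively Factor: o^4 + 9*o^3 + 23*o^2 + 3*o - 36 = (o + 3)*(o^3 + 6*o^2 + 5*o - 12) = (o + 3)^2*(o^2 + 3*o - 4) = (o - 1)*(o + 3)^2*(o + 4)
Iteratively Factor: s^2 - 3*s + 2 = (s - 1)*(s - 2)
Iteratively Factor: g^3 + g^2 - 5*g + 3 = (g - 1)*(g^2 + 2*g - 3) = (g - 1)*(g + 3)*(g - 1)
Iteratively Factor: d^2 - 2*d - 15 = (d - 5)*(d + 3)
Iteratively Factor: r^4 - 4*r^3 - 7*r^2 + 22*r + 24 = (r - 3)*(r^3 - r^2 - 10*r - 8) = (r - 3)*(r + 1)*(r^2 - 2*r - 8) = (r - 4)*(r - 3)*(r + 1)*(r + 2)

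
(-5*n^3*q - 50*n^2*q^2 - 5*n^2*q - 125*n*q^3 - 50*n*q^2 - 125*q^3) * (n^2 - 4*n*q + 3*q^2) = -5*n^5*q - 30*n^4*q^2 - 5*n^4*q + 60*n^3*q^3 - 30*n^3*q^2 + 350*n^2*q^4 + 60*n^2*q^3 - 375*n*q^5 + 350*n*q^4 - 375*q^5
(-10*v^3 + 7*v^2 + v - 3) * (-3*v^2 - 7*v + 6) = 30*v^5 + 49*v^4 - 112*v^3 + 44*v^2 + 27*v - 18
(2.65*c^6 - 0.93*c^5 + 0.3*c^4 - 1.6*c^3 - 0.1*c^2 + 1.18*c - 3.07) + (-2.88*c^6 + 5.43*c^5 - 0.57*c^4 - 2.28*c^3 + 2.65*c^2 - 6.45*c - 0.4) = -0.23*c^6 + 4.5*c^5 - 0.27*c^4 - 3.88*c^3 + 2.55*c^2 - 5.27*c - 3.47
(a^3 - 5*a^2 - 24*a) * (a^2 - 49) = a^5 - 5*a^4 - 73*a^3 + 245*a^2 + 1176*a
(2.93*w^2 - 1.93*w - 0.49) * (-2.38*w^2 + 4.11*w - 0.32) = -6.9734*w^4 + 16.6357*w^3 - 7.7037*w^2 - 1.3963*w + 0.1568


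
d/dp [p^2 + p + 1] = 2*p + 1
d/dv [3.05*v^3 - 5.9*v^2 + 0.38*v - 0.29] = 9.15*v^2 - 11.8*v + 0.38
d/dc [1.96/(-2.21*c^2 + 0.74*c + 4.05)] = (8.6632*c - 1.4504)/(-2.21*c^2 + 0.74*c + 4.05)^2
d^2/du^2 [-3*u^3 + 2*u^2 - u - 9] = 4 - 18*u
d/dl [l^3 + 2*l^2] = l*(3*l + 4)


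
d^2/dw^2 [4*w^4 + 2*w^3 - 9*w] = 12*w*(4*w + 1)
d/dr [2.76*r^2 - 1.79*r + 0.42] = 5.52*r - 1.79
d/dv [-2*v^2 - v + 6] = -4*v - 1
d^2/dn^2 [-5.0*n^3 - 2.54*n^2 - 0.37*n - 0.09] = -30.0*n - 5.08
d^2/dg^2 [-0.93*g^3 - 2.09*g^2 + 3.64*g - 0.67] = -5.58*g - 4.18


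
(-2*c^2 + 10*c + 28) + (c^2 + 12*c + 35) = -c^2 + 22*c + 63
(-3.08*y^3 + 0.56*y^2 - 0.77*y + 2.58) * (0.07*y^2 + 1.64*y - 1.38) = -0.2156*y^5 - 5.012*y^4 + 5.1149*y^3 - 1.855*y^2 + 5.2938*y - 3.5604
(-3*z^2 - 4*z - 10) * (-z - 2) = 3*z^3 + 10*z^2 + 18*z + 20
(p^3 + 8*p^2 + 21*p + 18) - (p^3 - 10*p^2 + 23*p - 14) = 18*p^2 - 2*p + 32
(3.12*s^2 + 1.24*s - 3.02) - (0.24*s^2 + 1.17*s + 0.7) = 2.88*s^2 + 0.0700000000000001*s - 3.72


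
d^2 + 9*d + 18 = (d + 3)*(d + 6)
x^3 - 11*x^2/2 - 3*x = x*(x - 6)*(x + 1/2)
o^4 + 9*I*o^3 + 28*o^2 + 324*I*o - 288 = (o - 6*I)*(o + I)*(o + 6*I)*(o + 8*I)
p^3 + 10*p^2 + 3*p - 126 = (p - 3)*(p + 6)*(p + 7)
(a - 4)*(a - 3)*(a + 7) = a^3 - 37*a + 84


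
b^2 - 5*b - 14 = (b - 7)*(b + 2)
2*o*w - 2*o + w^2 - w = (2*o + w)*(w - 1)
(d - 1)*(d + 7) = d^2 + 6*d - 7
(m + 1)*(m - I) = m^2 + m - I*m - I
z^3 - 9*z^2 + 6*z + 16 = (z - 8)*(z - 2)*(z + 1)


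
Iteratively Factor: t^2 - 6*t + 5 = (t - 1)*(t - 5)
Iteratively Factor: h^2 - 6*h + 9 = (h - 3)*(h - 3)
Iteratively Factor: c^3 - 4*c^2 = (c)*(c^2 - 4*c) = c*(c - 4)*(c)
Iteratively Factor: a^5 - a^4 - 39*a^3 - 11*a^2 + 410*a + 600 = (a - 5)*(a^4 + 4*a^3 - 19*a^2 - 106*a - 120) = (a - 5)*(a + 2)*(a^3 + 2*a^2 - 23*a - 60) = (a - 5)*(a + 2)*(a + 3)*(a^2 - a - 20) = (a - 5)*(a + 2)*(a + 3)*(a + 4)*(a - 5)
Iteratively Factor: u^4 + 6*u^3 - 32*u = (u)*(u^3 + 6*u^2 - 32) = u*(u - 2)*(u^2 + 8*u + 16) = u*(u - 2)*(u + 4)*(u + 4)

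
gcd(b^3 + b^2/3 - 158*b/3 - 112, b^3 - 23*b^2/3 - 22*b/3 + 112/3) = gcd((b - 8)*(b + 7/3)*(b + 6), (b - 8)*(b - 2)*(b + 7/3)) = b^2 - 17*b/3 - 56/3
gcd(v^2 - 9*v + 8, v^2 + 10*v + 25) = 1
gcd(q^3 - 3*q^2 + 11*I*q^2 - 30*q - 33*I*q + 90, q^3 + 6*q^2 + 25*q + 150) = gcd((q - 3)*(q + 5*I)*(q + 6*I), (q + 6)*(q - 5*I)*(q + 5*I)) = q + 5*I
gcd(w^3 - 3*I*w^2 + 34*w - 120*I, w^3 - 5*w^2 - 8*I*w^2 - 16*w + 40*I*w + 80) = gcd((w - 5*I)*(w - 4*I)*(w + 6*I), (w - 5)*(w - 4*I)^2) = w - 4*I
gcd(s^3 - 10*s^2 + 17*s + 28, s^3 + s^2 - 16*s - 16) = s^2 - 3*s - 4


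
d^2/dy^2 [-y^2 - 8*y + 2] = -2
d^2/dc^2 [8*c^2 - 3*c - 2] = 16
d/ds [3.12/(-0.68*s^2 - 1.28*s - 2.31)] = (4.2432*s + 3.9936)/(0.68*s^2 + 1.28*s + 2.31)^2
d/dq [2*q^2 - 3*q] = 4*q - 3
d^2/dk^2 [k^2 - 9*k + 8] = 2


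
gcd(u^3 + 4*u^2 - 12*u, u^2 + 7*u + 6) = u + 6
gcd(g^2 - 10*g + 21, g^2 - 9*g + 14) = g - 7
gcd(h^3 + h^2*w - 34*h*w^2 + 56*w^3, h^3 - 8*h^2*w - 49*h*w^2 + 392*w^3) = h + 7*w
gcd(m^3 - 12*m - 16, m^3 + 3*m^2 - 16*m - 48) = m - 4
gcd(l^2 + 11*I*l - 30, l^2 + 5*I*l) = l + 5*I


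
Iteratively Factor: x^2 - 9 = (x + 3)*(x - 3)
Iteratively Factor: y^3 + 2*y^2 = (y)*(y^2 + 2*y) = y^2*(y + 2)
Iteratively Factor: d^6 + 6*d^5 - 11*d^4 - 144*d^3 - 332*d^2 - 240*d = (d)*(d^5 + 6*d^4 - 11*d^3 - 144*d^2 - 332*d - 240) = d*(d + 2)*(d^4 + 4*d^3 - 19*d^2 - 106*d - 120) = d*(d + 2)*(d + 4)*(d^3 - 19*d - 30) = d*(d - 5)*(d + 2)*(d + 4)*(d^2 + 5*d + 6) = d*(d - 5)*(d + 2)^2*(d + 4)*(d + 3)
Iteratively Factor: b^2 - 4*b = (b - 4)*(b)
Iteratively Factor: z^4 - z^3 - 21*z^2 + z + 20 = (z - 1)*(z^3 - 21*z - 20) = (z - 5)*(z - 1)*(z^2 + 5*z + 4) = (z - 5)*(z - 1)*(z + 1)*(z + 4)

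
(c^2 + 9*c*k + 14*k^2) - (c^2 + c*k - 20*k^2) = 8*c*k + 34*k^2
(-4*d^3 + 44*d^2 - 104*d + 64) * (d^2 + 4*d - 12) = -4*d^5 + 28*d^4 + 120*d^3 - 880*d^2 + 1504*d - 768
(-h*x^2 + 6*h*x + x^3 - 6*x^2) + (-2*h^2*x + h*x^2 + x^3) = -2*h^2*x + 6*h*x + 2*x^3 - 6*x^2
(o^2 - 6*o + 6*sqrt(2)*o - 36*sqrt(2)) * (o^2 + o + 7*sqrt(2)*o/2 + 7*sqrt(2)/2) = o^4 - 5*o^3 + 19*sqrt(2)*o^3/2 - 95*sqrt(2)*o^2/2 + 36*o^2 - 210*o - 57*sqrt(2)*o - 252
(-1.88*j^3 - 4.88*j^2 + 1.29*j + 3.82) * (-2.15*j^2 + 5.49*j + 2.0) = 4.042*j^5 + 0.1708*j^4 - 33.3247*j^3 - 10.8909*j^2 + 23.5518*j + 7.64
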